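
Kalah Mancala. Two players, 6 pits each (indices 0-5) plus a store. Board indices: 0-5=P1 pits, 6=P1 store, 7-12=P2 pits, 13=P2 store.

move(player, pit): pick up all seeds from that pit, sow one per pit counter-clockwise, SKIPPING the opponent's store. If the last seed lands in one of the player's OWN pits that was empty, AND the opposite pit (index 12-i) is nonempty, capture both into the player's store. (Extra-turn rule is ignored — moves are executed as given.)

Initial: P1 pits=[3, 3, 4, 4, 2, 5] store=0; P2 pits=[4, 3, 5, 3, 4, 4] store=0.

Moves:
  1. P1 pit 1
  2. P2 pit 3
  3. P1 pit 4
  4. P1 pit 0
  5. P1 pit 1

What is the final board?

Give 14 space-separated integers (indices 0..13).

Move 1: P1 pit1 -> P1=[3,0,5,5,3,5](0) P2=[4,3,5,3,4,4](0)
Move 2: P2 pit3 -> P1=[3,0,5,5,3,5](0) P2=[4,3,5,0,5,5](1)
Move 3: P1 pit4 -> P1=[3,0,5,5,0,6](1) P2=[5,3,5,0,5,5](1)
Move 4: P1 pit0 -> P1=[0,1,6,6,0,6](1) P2=[5,3,5,0,5,5](1)
Move 5: P1 pit1 -> P1=[0,0,7,6,0,6](1) P2=[5,3,5,0,5,5](1)

Answer: 0 0 7 6 0 6 1 5 3 5 0 5 5 1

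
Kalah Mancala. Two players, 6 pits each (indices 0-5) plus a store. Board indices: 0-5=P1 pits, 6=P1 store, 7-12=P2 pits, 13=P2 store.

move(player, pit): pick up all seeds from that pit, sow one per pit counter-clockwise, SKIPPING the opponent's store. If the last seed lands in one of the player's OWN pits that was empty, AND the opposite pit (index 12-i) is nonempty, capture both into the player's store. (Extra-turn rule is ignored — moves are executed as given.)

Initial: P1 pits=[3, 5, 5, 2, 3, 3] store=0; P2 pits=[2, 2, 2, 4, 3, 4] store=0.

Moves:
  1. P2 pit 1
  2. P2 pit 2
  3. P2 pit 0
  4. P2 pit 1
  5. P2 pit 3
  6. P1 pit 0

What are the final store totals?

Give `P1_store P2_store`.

Move 1: P2 pit1 -> P1=[3,5,5,2,3,3](0) P2=[2,0,3,5,3,4](0)
Move 2: P2 pit2 -> P1=[3,5,5,2,3,3](0) P2=[2,0,0,6,4,5](0)
Move 3: P2 pit0 -> P1=[3,5,5,0,3,3](0) P2=[0,1,0,6,4,5](3)
Move 4: P2 pit1 -> P1=[3,5,5,0,3,3](0) P2=[0,0,1,6,4,5](3)
Move 5: P2 pit3 -> P1=[4,6,6,0,3,3](0) P2=[0,0,1,0,5,6](4)
Move 6: P1 pit0 -> P1=[0,7,7,1,4,3](0) P2=[0,0,1,0,5,6](4)

Answer: 0 4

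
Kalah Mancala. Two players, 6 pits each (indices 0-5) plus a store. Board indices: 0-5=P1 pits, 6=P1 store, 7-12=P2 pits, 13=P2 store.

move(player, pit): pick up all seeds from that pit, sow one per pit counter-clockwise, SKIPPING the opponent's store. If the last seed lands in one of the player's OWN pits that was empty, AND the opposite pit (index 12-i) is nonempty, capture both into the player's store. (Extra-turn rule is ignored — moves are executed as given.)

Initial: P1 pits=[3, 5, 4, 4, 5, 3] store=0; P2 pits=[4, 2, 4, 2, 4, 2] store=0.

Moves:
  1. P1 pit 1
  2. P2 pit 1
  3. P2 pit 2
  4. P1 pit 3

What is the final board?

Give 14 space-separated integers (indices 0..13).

Answer: 4 0 5 0 7 5 2 5 1 0 4 5 3 1

Derivation:
Move 1: P1 pit1 -> P1=[3,0,5,5,6,4](1) P2=[4,2,4,2,4,2](0)
Move 2: P2 pit1 -> P1=[3,0,5,5,6,4](1) P2=[4,0,5,3,4,2](0)
Move 3: P2 pit2 -> P1=[4,0,5,5,6,4](1) P2=[4,0,0,4,5,3](1)
Move 4: P1 pit3 -> P1=[4,0,5,0,7,5](2) P2=[5,1,0,4,5,3](1)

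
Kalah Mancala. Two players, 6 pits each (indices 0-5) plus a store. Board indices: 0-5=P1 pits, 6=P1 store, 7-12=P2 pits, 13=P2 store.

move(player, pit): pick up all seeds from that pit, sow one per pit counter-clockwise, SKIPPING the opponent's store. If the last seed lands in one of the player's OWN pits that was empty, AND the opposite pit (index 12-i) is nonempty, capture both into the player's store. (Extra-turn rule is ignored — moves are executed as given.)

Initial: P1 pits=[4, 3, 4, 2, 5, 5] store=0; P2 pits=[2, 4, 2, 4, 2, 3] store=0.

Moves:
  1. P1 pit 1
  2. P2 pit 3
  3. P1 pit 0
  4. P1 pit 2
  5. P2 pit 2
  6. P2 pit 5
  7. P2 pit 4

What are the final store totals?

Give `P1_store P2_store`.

Answer: 1 3

Derivation:
Move 1: P1 pit1 -> P1=[4,0,5,3,6,5](0) P2=[2,4,2,4,2,3](0)
Move 2: P2 pit3 -> P1=[5,0,5,3,6,5](0) P2=[2,4,2,0,3,4](1)
Move 3: P1 pit0 -> P1=[0,1,6,4,7,6](0) P2=[2,4,2,0,3,4](1)
Move 4: P1 pit2 -> P1=[0,1,0,5,8,7](1) P2=[3,5,2,0,3,4](1)
Move 5: P2 pit2 -> P1=[0,1,0,5,8,7](1) P2=[3,5,0,1,4,4](1)
Move 6: P2 pit5 -> P1=[1,2,1,5,8,7](1) P2=[3,5,0,1,4,0](2)
Move 7: P2 pit4 -> P1=[2,3,1,5,8,7](1) P2=[3,5,0,1,0,1](3)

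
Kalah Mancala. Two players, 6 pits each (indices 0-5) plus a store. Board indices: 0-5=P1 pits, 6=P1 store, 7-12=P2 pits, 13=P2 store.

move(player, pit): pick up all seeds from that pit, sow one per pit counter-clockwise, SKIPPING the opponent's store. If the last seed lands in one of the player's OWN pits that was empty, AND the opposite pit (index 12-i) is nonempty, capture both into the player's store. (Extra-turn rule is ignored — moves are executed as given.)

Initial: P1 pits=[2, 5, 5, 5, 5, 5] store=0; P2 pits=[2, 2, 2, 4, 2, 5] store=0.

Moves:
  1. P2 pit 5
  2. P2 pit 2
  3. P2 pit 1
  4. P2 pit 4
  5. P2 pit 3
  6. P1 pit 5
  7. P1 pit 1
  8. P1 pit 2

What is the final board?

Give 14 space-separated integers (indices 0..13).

Answer: 5 0 0 8 7 2 3 5 3 3 2 1 2 3

Derivation:
Move 1: P2 pit5 -> P1=[3,6,6,6,5,5](0) P2=[2,2,2,4,2,0](1)
Move 2: P2 pit2 -> P1=[3,6,6,6,5,5](0) P2=[2,2,0,5,3,0](1)
Move 3: P2 pit1 -> P1=[3,6,6,6,5,5](0) P2=[2,0,1,6,3,0](1)
Move 4: P2 pit4 -> P1=[4,6,6,6,5,5](0) P2=[2,0,1,6,0,1](2)
Move 5: P2 pit3 -> P1=[5,7,7,6,5,5](0) P2=[2,0,1,0,1,2](3)
Move 6: P1 pit5 -> P1=[5,7,7,6,5,0](1) P2=[3,1,2,1,1,2](3)
Move 7: P1 pit1 -> P1=[5,0,8,7,6,1](2) P2=[4,2,2,1,1,2](3)
Move 8: P1 pit2 -> P1=[5,0,0,8,7,2](3) P2=[5,3,3,2,1,2](3)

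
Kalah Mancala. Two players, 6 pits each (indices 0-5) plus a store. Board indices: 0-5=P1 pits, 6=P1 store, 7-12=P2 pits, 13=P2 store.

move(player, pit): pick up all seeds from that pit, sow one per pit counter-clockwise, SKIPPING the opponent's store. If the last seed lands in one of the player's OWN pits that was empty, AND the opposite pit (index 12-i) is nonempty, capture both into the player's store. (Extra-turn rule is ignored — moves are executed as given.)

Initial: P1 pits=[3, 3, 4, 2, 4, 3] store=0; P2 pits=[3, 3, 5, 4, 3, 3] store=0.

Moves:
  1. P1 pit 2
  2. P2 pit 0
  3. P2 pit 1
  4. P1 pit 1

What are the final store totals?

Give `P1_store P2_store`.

Answer: 1 0

Derivation:
Move 1: P1 pit2 -> P1=[3,3,0,3,5,4](1) P2=[3,3,5,4,3,3](0)
Move 2: P2 pit0 -> P1=[3,3,0,3,5,4](1) P2=[0,4,6,5,3,3](0)
Move 3: P2 pit1 -> P1=[3,3,0,3,5,4](1) P2=[0,0,7,6,4,4](0)
Move 4: P1 pit1 -> P1=[3,0,1,4,6,4](1) P2=[0,0,7,6,4,4](0)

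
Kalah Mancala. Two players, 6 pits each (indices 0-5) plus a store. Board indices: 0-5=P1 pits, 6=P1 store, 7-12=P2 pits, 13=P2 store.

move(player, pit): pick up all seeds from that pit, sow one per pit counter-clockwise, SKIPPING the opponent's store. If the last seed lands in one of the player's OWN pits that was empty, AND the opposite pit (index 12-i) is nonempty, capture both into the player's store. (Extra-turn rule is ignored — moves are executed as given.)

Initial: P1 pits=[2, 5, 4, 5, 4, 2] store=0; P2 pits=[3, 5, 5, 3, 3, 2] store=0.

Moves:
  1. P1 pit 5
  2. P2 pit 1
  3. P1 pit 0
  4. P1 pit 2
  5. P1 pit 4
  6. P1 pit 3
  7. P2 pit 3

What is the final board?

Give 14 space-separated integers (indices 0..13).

Move 1: P1 pit5 -> P1=[2,5,4,5,4,0](1) P2=[4,5,5,3,3,2](0)
Move 2: P2 pit1 -> P1=[2,5,4,5,4,0](1) P2=[4,0,6,4,4,3](1)
Move 3: P1 pit0 -> P1=[0,6,5,5,4,0](1) P2=[4,0,6,4,4,3](1)
Move 4: P1 pit2 -> P1=[0,6,0,6,5,1](2) P2=[5,0,6,4,4,3](1)
Move 5: P1 pit4 -> P1=[0,6,0,6,0,2](3) P2=[6,1,7,4,4,3](1)
Move 6: P1 pit3 -> P1=[0,6,0,0,1,3](4) P2=[7,2,8,4,4,3](1)
Move 7: P2 pit3 -> P1=[1,6,0,0,1,3](4) P2=[7,2,8,0,5,4](2)

Answer: 1 6 0 0 1 3 4 7 2 8 0 5 4 2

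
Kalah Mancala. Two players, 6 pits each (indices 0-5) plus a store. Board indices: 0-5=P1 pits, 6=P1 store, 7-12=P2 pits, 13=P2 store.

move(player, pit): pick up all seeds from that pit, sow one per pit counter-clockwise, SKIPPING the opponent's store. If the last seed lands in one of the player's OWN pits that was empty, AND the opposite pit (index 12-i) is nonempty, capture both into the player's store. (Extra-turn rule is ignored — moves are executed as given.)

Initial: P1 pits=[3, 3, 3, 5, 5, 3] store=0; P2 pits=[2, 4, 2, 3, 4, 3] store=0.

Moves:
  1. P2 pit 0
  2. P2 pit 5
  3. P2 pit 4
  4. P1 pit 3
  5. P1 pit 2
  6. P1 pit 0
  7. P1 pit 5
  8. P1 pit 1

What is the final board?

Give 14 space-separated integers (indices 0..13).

Answer: 0 0 2 3 9 1 3 3 7 4 4 1 1 2

Derivation:
Move 1: P2 pit0 -> P1=[3,3,3,5,5,3](0) P2=[0,5,3,3,4,3](0)
Move 2: P2 pit5 -> P1=[4,4,3,5,5,3](0) P2=[0,5,3,3,4,0](1)
Move 3: P2 pit4 -> P1=[5,5,3,5,5,3](0) P2=[0,5,3,3,0,1](2)
Move 4: P1 pit3 -> P1=[5,5,3,0,6,4](1) P2=[1,6,3,3,0,1](2)
Move 5: P1 pit2 -> P1=[5,5,0,1,7,5](1) P2=[1,6,3,3,0,1](2)
Move 6: P1 pit0 -> P1=[0,6,1,2,8,6](1) P2=[1,6,3,3,0,1](2)
Move 7: P1 pit5 -> P1=[0,6,1,2,8,0](2) P2=[2,7,4,4,1,1](2)
Move 8: P1 pit1 -> P1=[0,0,2,3,9,1](3) P2=[3,7,4,4,1,1](2)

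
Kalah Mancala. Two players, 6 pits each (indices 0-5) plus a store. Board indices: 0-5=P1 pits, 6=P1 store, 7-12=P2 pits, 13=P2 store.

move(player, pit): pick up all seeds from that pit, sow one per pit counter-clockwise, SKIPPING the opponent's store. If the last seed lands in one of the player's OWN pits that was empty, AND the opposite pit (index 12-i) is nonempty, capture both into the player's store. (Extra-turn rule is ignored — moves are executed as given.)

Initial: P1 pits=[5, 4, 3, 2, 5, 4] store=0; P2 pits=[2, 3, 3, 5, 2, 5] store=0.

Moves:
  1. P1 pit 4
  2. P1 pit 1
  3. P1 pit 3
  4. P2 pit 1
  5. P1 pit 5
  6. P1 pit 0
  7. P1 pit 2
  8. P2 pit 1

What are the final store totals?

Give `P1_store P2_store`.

Move 1: P1 pit4 -> P1=[5,4,3,2,0,5](1) P2=[3,4,4,5,2,5](0)
Move 2: P1 pit1 -> P1=[5,0,4,3,1,6](1) P2=[3,4,4,5,2,5](0)
Move 3: P1 pit3 -> P1=[5,0,4,0,2,7](2) P2=[3,4,4,5,2,5](0)
Move 4: P2 pit1 -> P1=[5,0,4,0,2,7](2) P2=[3,0,5,6,3,6](0)
Move 5: P1 pit5 -> P1=[5,0,4,0,2,0](3) P2=[4,1,6,7,4,7](0)
Move 6: P1 pit0 -> P1=[0,1,5,1,3,0](8) P2=[0,1,6,7,4,7](0)
Move 7: P1 pit2 -> P1=[0,1,0,2,4,1](9) P2=[1,1,6,7,4,7](0)
Move 8: P2 pit1 -> P1=[0,1,0,2,4,1](9) P2=[1,0,7,7,4,7](0)

Answer: 9 0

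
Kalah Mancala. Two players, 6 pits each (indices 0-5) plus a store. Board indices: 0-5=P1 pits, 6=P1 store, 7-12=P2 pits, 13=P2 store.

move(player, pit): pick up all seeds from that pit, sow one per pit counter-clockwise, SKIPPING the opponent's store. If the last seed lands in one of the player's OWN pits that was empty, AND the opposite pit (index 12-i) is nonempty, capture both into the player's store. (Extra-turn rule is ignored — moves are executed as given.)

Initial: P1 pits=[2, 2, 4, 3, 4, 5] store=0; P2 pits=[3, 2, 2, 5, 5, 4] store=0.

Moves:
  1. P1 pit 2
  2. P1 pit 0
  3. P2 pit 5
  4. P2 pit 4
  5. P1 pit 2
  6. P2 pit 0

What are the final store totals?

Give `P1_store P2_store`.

Answer: 7 2

Derivation:
Move 1: P1 pit2 -> P1=[2,2,0,4,5,6](1) P2=[3,2,2,5,5,4](0)
Move 2: P1 pit0 -> P1=[0,3,0,4,5,6](7) P2=[3,2,2,0,5,4](0)
Move 3: P2 pit5 -> P1=[1,4,1,4,5,6](7) P2=[3,2,2,0,5,0](1)
Move 4: P2 pit4 -> P1=[2,5,2,4,5,6](7) P2=[3,2,2,0,0,1](2)
Move 5: P1 pit2 -> P1=[2,5,0,5,6,6](7) P2=[3,2,2,0,0,1](2)
Move 6: P2 pit0 -> P1=[2,5,0,5,6,6](7) P2=[0,3,3,1,0,1](2)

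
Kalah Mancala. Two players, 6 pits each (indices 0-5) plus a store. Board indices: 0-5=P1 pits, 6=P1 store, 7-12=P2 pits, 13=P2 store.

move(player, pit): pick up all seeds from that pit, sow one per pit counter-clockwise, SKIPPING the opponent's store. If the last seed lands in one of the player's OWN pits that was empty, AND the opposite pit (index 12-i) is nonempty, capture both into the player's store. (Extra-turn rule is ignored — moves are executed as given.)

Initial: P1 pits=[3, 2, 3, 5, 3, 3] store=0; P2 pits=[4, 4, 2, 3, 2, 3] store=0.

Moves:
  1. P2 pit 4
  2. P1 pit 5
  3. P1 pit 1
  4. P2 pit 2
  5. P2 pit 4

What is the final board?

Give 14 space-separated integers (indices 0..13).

Move 1: P2 pit4 -> P1=[3,2,3,5,3,3](0) P2=[4,4,2,3,0,4](1)
Move 2: P1 pit5 -> P1=[3,2,3,5,3,0](1) P2=[5,5,2,3,0,4](1)
Move 3: P1 pit1 -> P1=[3,0,4,6,3,0](1) P2=[5,5,2,3,0,4](1)
Move 4: P2 pit2 -> P1=[3,0,4,6,3,0](1) P2=[5,5,0,4,1,4](1)
Move 5: P2 pit4 -> P1=[3,0,4,6,3,0](1) P2=[5,5,0,4,0,5](1)

Answer: 3 0 4 6 3 0 1 5 5 0 4 0 5 1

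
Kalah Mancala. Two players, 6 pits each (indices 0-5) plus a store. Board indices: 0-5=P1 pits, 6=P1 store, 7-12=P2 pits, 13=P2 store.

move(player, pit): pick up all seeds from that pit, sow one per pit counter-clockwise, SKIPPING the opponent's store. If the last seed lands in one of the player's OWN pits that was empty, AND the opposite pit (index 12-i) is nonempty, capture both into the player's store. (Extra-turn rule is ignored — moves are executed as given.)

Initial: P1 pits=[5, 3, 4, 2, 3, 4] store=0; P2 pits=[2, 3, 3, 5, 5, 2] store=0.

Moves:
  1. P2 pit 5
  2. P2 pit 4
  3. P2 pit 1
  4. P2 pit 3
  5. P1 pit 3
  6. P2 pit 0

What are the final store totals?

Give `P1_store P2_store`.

Answer: 0 8

Derivation:
Move 1: P2 pit5 -> P1=[6,3,4,2,3,4](0) P2=[2,3,3,5,5,0](1)
Move 2: P2 pit4 -> P1=[7,4,5,2,3,4](0) P2=[2,3,3,5,0,1](2)
Move 3: P2 pit1 -> P1=[7,0,5,2,3,4](0) P2=[2,0,4,6,0,1](7)
Move 4: P2 pit3 -> P1=[8,1,6,2,3,4](0) P2=[2,0,4,0,1,2](8)
Move 5: P1 pit3 -> P1=[8,1,6,0,4,5](0) P2=[2,0,4,0,1,2](8)
Move 6: P2 pit0 -> P1=[8,1,6,0,4,5](0) P2=[0,1,5,0,1,2](8)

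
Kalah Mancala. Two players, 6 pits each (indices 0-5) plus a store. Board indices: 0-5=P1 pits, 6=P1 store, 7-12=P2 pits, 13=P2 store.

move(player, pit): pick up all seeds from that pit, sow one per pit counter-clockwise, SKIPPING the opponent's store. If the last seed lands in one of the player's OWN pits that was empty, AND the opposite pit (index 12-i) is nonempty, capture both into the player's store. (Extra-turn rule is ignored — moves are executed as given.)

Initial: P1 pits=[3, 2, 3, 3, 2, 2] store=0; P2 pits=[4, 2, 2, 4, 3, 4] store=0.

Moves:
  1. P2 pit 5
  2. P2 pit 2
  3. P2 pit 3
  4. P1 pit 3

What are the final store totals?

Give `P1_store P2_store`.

Answer: 1 2

Derivation:
Move 1: P2 pit5 -> P1=[4,3,4,3,2,2](0) P2=[4,2,2,4,3,0](1)
Move 2: P2 pit2 -> P1=[4,3,4,3,2,2](0) P2=[4,2,0,5,4,0](1)
Move 3: P2 pit3 -> P1=[5,4,4,3,2,2](0) P2=[4,2,0,0,5,1](2)
Move 4: P1 pit3 -> P1=[5,4,4,0,3,3](1) P2=[4,2,0,0,5,1](2)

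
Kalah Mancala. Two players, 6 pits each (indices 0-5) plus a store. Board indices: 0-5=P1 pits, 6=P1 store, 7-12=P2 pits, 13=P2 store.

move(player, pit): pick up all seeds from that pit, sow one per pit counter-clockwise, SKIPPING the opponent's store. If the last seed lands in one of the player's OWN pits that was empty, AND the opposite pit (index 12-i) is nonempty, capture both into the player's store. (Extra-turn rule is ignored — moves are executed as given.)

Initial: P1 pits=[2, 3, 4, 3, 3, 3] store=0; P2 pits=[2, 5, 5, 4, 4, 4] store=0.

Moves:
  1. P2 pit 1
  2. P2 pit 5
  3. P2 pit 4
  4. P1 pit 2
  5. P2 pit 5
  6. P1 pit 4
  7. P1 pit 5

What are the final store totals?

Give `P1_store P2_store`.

Move 1: P2 pit1 -> P1=[2,3,4,3,3,3](0) P2=[2,0,6,5,5,5](1)
Move 2: P2 pit5 -> P1=[3,4,5,4,3,3](0) P2=[2,0,6,5,5,0](2)
Move 3: P2 pit4 -> P1=[4,5,6,4,3,3](0) P2=[2,0,6,5,0,1](3)
Move 4: P1 pit2 -> P1=[4,5,0,5,4,4](1) P2=[3,1,6,5,0,1](3)
Move 5: P2 pit5 -> P1=[4,5,0,5,4,4](1) P2=[3,1,6,5,0,0](4)
Move 6: P1 pit4 -> P1=[4,5,0,5,0,5](2) P2=[4,2,6,5,0,0](4)
Move 7: P1 pit5 -> P1=[4,5,0,5,0,0](3) P2=[5,3,7,6,0,0](4)

Answer: 3 4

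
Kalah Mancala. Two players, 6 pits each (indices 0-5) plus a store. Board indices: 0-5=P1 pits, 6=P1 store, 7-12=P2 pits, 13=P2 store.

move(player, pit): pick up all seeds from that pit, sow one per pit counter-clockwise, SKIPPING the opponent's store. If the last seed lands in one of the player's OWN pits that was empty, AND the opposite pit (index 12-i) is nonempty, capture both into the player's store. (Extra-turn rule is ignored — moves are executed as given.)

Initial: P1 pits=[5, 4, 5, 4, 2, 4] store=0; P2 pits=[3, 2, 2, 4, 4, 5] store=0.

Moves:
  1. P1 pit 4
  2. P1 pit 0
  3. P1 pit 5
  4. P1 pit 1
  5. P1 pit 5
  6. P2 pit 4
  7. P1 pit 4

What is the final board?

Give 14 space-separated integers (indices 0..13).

Move 1: P1 pit4 -> P1=[5,4,5,4,0,5](1) P2=[3,2,2,4,4,5](0)
Move 2: P1 pit0 -> P1=[0,5,6,5,1,6](1) P2=[3,2,2,4,4,5](0)
Move 3: P1 pit5 -> P1=[0,5,6,5,1,0](2) P2=[4,3,3,5,5,5](0)
Move 4: P1 pit1 -> P1=[0,0,7,6,2,1](3) P2=[4,3,3,5,5,5](0)
Move 5: P1 pit5 -> P1=[0,0,7,6,2,0](4) P2=[4,3,3,5,5,5](0)
Move 6: P2 pit4 -> P1=[1,1,8,6,2,0](4) P2=[4,3,3,5,0,6](1)
Move 7: P1 pit4 -> P1=[1,1,8,6,0,1](5) P2=[4,3,3,5,0,6](1)

Answer: 1 1 8 6 0 1 5 4 3 3 5 0 6 1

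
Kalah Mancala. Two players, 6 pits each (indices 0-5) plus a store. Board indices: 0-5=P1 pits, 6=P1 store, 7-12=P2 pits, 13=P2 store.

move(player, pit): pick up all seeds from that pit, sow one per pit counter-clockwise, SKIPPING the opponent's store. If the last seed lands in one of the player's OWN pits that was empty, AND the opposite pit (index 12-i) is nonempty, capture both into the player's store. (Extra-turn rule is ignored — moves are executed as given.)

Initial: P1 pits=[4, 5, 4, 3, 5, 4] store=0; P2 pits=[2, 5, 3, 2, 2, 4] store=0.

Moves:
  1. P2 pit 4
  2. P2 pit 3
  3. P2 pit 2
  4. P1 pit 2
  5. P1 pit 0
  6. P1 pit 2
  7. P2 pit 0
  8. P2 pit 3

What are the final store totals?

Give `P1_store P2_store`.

Move 1: P2 pit4 -> P1=[4,5,4,3,5,4](0) P2=[2,5,3,2,0,5](1)
Move 2: P2 pit3 -> P1=[4,5,4,3,5,4](0) P2=[2,5,3,0,1,6](1)
Move 3: P2 pit2 -> P1=[4,5,4,3,5,4](0) P2=[2,5,0,1,2,7](1)
Move 4: P1 pit2 -> P1=[4,5,0,4,6,5](1) P2=[2,5,0,1,2,7](1)
Move 5: P1 pit0 -> P1=[0,6,1,5,7,5](1) P2=[2,5,0,1,2,7](1)
Move 6: P1 pit2 -> P1=[0,6,0,6,7,5](1) P2=[2,5,0,1,2,7](1)
Move 7: P2 pit0 -> P1=[0,6,0,0,7,5](1) P2=[0,6,0,1,2,7](8)
Move 8: P2 pit3 -> P1=[0,6,0,0,7,5](1) P2=[0,6,0,0,3,7](8)

Answer: 1 8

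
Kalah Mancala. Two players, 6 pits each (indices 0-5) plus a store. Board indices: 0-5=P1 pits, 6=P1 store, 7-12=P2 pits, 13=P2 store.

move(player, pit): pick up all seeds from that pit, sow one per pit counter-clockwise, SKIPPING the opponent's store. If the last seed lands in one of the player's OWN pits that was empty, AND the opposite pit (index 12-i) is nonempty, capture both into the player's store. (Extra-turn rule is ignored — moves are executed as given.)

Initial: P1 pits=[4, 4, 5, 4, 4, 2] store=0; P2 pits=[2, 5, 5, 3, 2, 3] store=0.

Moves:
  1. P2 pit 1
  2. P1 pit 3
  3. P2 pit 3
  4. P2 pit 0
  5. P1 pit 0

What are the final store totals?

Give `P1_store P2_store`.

Answer: 1 8

Derivation:
Move 1: P2 pit1 -> P1=[4,4,5,4,4,2](0) P2=[2,0,6,4,3,4](1)
Move 2: P1 pit3 -> P1=[4,4,5,0,5,3](1) P2=[3,0,6,4,3,4](1)
Move 3: P2 pit3 -> P1=[5,4,5,0,5,3](1) P2=[3,0,6,0,4,5](2)
Move 4: P2 pit0 -> P1=[5,4,0,0,5,3](1) P2=[0,1,7,0,4,5](8)
Move 5: P1 pit0 -> P1=[0,5,1,1,6,4](1) P2=[0,1,7,0,4,5](8)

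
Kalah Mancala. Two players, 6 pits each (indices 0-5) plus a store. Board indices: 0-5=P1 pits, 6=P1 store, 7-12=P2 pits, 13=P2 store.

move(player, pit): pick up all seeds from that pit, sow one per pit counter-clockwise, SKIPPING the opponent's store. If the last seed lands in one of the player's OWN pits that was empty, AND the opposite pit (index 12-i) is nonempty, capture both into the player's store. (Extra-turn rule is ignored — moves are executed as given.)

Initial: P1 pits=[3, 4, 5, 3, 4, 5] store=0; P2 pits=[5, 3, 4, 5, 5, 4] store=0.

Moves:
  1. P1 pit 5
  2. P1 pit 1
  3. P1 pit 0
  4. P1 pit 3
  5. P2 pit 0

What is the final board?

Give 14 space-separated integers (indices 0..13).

Answer: 0 1 7 0 6 1 9 0 6 5 6 5 4 0

Derivation:
Move 1: P1 pit5 -> P1=[3,4,5,3,4,0](1) P2=[6,4,5,6,5,4](0)
Move 2: P1 pit1 -> P1=[3,0,6,4,5,0](8) P2=[0,4,5,6,5,4](0)
Move 3: P1 pit0 -> P1=[0,1,7,5,5,0](8) P2=[0,4,5,6,5,4](0)
Move 4: P1 pit3 -> P1=[0,1,7,0,6,1](9) P2=[1,5,5,6,5,4](0)
Move 5: P2 pit0 -> P1=[0,1,7,0,6,1](9) P2=[0,6,5,6,5,4](0)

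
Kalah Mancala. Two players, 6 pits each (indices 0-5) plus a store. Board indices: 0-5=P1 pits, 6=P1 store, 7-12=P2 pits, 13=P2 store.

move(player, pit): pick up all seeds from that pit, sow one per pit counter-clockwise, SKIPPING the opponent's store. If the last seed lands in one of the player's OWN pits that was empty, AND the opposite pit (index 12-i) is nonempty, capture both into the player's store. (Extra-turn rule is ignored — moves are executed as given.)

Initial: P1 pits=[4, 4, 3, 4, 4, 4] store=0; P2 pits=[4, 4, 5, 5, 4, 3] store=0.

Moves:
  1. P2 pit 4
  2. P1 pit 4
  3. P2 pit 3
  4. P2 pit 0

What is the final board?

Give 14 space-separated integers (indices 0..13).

Answer: 6 6 3 4 0 5 1 0 6 6 1 2 6 2

Derivation:
Move 1: P2 pit4 -> P1=[5,5,3,4,4,4](0) P2=[4,4,5,5,0,4](1)
Move 2: P1 pit4 -> P1=[5,5,3,4,0,5](1) P2=[5,5,5,5,0,4](1)
Move 3: P2 pit3 -> P1=[6,6,3,4,0,5](1) P2=[5,5,5,0,1,5](2)
Move 4: P2 pit0 -> P1=[6,6,3,4,0,5](1) P2=[0,6,6,1,2,6](2)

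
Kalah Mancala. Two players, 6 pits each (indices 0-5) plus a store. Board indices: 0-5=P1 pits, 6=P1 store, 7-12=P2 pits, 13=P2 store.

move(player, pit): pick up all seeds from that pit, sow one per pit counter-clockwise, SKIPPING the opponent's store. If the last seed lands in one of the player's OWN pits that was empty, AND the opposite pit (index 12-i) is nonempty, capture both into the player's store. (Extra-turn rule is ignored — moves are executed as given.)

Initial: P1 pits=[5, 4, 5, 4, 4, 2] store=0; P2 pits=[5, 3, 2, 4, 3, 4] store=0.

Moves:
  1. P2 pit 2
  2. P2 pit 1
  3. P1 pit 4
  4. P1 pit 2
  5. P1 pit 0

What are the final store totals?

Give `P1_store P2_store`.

Answer: 2 0

Derivation:
Move 1: P2 pit2 -> P1=[5,4,5,4,4,2](0) P2=[5,3,0,5,4,4](0)
Move 2: P2 pit1 -> P1=[5,4,5,4,4,2](0) P2=[5,0,1,6,5,4](0)
Move 3: P1 pit4 -> P1=[5,4,5,4,0,3](1) P2=[6,1,1,6,5,4](0)
Move 4: P1 pit2 -> P1=[5,4,0,5,1,4](2) P2=[7,1,1,6,5,4](0)
Move 5: P1 pit0 -> P1=[0,5,1,6,2,5](2) P2=[7,1,1,6,5,4](0)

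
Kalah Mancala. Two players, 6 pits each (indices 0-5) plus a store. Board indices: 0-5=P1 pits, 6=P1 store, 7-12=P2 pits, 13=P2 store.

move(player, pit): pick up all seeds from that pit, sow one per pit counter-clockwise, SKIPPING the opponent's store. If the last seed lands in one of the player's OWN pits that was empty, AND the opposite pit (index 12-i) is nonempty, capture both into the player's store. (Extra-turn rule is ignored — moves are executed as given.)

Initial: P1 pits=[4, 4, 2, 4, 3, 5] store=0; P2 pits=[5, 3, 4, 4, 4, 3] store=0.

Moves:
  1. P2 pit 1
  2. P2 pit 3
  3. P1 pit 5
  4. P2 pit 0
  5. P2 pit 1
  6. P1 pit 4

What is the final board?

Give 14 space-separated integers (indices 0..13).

Move 1: P2 pit1 -> P1=[4,4,2,4,3,5](0) P2=[5,0,5,5,5,3](0)
Move 2: P2 pit3 -> P1=[5,5,2,4,3,5](0) P2=[5,0,5,0,6,4](1)
Move 3: P1 pit5 -> P1=[5,5,2,4,3,0](1) P2=[6,1,6,1,6,4](1)
Move 4: P2 pit0 -> P1=[5,5,2,4,3,0](1) P2=[0,2,7,2,7,5](2)
Move 5: P2 pit1 -> P1=[5,5,2,4,3,0](1) P2=[0,0,8,3,7,5](2)
Move 6: P1 pit4 -> P1=[5,5,2,4,0,1](2) P2=[1,0,8,3,7,5](2)

Answer: 5 5 2 4 0 1 2 1 0 8 3 7 5 2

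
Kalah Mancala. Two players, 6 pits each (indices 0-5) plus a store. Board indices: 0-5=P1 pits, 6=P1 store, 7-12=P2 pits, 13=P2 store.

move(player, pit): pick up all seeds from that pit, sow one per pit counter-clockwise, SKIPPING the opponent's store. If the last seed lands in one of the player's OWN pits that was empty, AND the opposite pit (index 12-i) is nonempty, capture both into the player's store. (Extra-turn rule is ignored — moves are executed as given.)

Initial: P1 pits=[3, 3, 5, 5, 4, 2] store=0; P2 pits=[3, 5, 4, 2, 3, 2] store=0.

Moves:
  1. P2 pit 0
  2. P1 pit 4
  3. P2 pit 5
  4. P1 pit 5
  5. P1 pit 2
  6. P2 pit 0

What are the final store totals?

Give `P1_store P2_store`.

Answer: 3 1

Derivation:
Move 1: P2 pit0 -> P1=[3,3,5,5,4,2](0) P2=[0,6,5,3,3,2](0)
Move 2: P1 pit4 -> P1=[3,3,5,5,0,3](1) P2=[1,7,5,3,3,2](0)
Move 3: P2 pit5 -> P1=[4,3,5,5,0,3](1) P2=[1,7,5,3,3,0](1)
Move 4: P1 pit5 -> P1=[4,3,5,5,0,0](2) P2=[2,8,5,3,3,0](1)
Move 5: P1 pit2 -> P1=[4,3,0,6,1,1](3) P2=[3,8,5,3,3,0](1)
Move 6: P2 pit0 -> P1=[4,3,0,6,1,1](3) P2=[0,9,6,4,3,0](1)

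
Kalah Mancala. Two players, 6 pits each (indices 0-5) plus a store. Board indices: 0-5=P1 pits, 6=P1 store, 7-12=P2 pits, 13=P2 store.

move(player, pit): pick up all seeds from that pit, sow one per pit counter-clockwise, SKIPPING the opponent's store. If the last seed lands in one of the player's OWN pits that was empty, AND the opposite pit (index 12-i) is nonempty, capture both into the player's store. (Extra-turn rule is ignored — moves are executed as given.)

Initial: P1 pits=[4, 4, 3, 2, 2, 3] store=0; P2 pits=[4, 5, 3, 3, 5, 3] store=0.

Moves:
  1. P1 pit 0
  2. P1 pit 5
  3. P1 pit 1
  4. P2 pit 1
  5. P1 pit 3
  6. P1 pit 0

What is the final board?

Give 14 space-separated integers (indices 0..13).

Move 1: P1 pit0 -> P1=[0,5,4,3,3,3](0) P2=[4,5,3,3,5,3](0)
Move 2: P1 pit5 -> P1=[0,5,4,3,3,0](1) P2=[5,6,3,3,5,3](0)
Move 3: P1 pit1 -> P1=[0,0,5,4,4,1](2) P2=[5,6,3,3,5,3](0)
Move 4: P2 pit1 -> P1=[1,0,5,4,4,1](2) P2=[5,0,4,4,6,4](1)
Move 5: P1 pit3 -> P1=[1,0,5,0,5,2](3) P2=[6,0,4,4,6,4](1)
Move 6: P1 pit0 -> P1=[0,0,5,0,5,2](10) P2=[6,0,4,4,0,4](1)

Answer: 0 0 5 0 5 2 10 6 0 4 4 0 4 1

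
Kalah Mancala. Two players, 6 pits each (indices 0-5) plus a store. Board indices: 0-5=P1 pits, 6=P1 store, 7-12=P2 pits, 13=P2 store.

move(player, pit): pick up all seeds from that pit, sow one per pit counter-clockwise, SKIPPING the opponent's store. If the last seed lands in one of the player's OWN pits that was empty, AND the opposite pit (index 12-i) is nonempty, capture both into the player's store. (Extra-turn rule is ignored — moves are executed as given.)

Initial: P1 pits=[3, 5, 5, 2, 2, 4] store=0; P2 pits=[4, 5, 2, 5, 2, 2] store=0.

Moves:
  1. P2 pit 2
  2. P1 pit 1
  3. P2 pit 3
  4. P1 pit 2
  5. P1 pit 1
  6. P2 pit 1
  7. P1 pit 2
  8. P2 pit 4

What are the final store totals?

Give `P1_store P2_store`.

Answer: 2 3

Derivation:
Move 1: P2 pit2 -> P1=[3,5,5,2,2,4](0) P2=[4,5,0,6,3,2](0)
Move 2: P1 pit1 -> P1=[3,0,6,3,3,5](1) P2=[4,5,0,6,3,2](0)
Move 3: P2 pit3 -> P1=[4,1,7,3,3,5](1) P2=[4,5,0,0,4,3](1)
Move 4: P1 pit2 -> P1=[4,1,0,4,4,6](2) P2=[5,6,1,0,4,3](1)
Move 5: P1 pit1 -> P1=[4,0,1,4,4,6](2) P2=[5,6,1,0,4,3](1)
Move 6: P2 pit1 -> P1=[5,0,1,4,4,6](2) P2=[5,0,2,1,5,4](2)
Move 7: P1 pit2 -> P1=[5,0,0,5,4,6](2) P2=[5,0,2,1,5,4](2)
Move 8: P2 pit4 -> P1=[6,1,1,5,4,6](2) P2=[5,0,2,1,0,5](3)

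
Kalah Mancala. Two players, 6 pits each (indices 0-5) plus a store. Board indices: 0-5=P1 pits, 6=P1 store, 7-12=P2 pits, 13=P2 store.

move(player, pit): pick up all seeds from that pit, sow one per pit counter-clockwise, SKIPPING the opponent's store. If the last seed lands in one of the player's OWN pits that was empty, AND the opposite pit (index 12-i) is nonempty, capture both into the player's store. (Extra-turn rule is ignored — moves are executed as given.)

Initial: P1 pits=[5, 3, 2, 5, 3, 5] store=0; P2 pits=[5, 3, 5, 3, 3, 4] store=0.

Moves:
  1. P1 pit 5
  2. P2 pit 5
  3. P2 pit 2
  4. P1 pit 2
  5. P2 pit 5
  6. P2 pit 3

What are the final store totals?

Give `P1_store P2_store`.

Move 1: P1 pit5 -> P1=[5,3,2,5,3,0](1) P2=[6,4,6,4,3,4](0)
Move 2: P2 pit5 -> P1=[6,4,3,5,3,0](1) P2=[6,4,6,4,3,0](1)
Move 3: P2 pit2 -> P1=[7,5,3,5,3,0](1) P2=[6,4,0,5,4,1](2)
Move 4: P1 pit2 -> P1=[7,5,0,6,4,0](8) P2=[0,4,0,5,4,1](2)
Move 5: P2 pit5 -> P1=[7,5,0,6,4,0](8) P2=[0,4,0,5,4,0](3)
Move 6: P2 pit3 -> P1=[8,6,0,6,4,0](8) P2=[0,4,0,0,5,1](4)

Answer: 8 4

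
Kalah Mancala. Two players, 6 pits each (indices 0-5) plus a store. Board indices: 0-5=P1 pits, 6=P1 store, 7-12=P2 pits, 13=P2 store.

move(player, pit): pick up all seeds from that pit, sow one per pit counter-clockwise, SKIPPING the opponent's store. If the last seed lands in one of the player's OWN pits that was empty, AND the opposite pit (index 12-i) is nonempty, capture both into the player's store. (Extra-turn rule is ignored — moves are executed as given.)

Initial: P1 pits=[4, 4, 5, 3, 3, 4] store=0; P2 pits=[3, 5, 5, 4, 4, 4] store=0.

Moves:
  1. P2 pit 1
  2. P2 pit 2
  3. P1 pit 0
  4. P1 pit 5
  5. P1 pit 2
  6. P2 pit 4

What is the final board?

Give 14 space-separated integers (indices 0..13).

Answer: 1 7 1 6 5 1 2 5 2 1 7 0 7 3

Derivation:
Move 1: P2 pit1 -> P1=[4,4,5,3,3,4](0) P2=[3,0,6,5,5,5](1)
Move 2: P2 pit2 -> P1=[5,5,5,3,3,4](0) P2=[3,0,0,6,6,6](2)
Move 3: P1 pit0 -> P1=[0,6,6,4,4,5](0) P2=[3,0,0,6,6,6](2)
Move 4: P1 pit5 -> P1=[0,6,6,4,4,0](1) P2=[4,1,1,7,6,6](2)
Move 5: P1 pit2 -> P1=[0,6,0,5,5,1](2) P2=[5,2,1,7,6,6](2)
Move 6: P2 pit4 -> P1=[1,7,1,6,5,1](2) P2=[5,2,1,7,0,7](3)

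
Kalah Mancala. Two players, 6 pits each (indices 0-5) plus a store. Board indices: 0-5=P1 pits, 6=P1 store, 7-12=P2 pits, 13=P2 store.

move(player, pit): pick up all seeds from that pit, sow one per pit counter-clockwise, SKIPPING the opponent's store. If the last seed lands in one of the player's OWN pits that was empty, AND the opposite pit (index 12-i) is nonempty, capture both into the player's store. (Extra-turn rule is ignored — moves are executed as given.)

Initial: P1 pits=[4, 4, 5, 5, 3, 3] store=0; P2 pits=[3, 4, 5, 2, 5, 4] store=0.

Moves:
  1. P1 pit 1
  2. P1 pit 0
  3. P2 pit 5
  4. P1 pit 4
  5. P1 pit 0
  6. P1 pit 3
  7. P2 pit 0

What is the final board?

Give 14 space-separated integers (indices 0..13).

Answer: 0 3 8 0 1 6 2 0 7 8 4 6 1 1

Derivation:
Move 1: P1 pit1 -> P1=[4,0,6,6,4,4](0) P2=[3,4,5,2,5,4](0)
Move 2: P1 pit0 -> P1=[0,1,7,7,5,4](0) P2=[3,4,5,2,5,4](0)
Move 3: P2 pit5 -> P1=[1,2,8,7,5,4](0) P2=[3,4,5,2,5,0](1)
Move 4: P1 pit4 -> P1=[1,2,8,7,0,5](1) P2=[4,5,6,2,5,0](1)
Move 5: P1 pit0 -> P1=[0,3,8,7,0,5](1) P2=[4,5,6,2,5,0](1)
Move 6: P1 pit3 -> P1=[0,3,8,0,1,6](2) P2=[5,6,7,3,5,0](1)
Move 7: P2 pit0 -> P1=[0,3,8,0,1,6](2) P2=[0,7,8,4,6,1](1)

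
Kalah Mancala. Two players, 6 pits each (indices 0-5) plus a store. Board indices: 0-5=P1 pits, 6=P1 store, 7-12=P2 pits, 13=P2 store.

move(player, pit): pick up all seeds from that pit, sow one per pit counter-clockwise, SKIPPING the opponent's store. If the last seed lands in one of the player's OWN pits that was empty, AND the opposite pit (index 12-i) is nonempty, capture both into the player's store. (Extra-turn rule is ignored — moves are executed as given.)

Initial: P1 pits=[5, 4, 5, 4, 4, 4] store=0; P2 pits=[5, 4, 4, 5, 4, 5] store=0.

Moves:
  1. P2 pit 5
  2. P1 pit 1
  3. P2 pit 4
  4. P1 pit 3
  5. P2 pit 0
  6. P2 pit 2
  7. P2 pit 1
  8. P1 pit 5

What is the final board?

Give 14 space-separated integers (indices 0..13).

Answer: 9 2 7 0 6 0 3 1 1 2 9 4 4 5

Derivation:
Move 1: P2 pit5 -> P1=[6,5,6,5,4,4](0) P2=[5,4,4,5,4,0](1)
Move 2: P1 pit1 -> P1=[6,0,7,6,5,5](1) P2=[5,4,4,5,4,0](1)
Move 3: P2 pit4 -> P1=[7,1,7,6,5,5](1) P2=[5,4,4,5,0,1](2)
Move 4: P1 pit3 -> P1=[7,1,7,0,6,6](2) P2=[6,5,5,5,0,1](2)
Move 5: P2 pit0 -> P1=[7,1,7,0,6,6](2) P2=[0,6,6,6,1,2](3)
Move 6: P2 pit2 -> P1=[8,2,7,0,6,6](2) P2=[0,6,0,7,2,3](4)
Move 7: P2 pit1 -> P1=[9,2,7,0,6,6](2) P2=[0,0,1,8,3,4](5)
Move 8: P1 pit5 -> P1=[9,2,7,0,6,0](3) P2=[1,1,2,9,4,4](5)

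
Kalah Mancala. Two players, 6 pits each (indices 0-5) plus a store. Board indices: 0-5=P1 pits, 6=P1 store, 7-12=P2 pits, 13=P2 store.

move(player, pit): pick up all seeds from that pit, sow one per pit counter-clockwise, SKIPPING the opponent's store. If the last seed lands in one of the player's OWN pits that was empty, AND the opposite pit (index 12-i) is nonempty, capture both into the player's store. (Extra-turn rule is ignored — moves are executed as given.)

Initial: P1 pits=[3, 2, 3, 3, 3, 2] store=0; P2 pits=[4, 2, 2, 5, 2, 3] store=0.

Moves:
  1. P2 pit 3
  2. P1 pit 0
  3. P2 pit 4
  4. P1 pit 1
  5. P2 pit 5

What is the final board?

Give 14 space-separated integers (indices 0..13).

Move 1: P2 pit3 -> P1=[4,3,3,3,3,2](0) P2=[4,2,2,0,3,4](1)
Move 2: P1 pit0 -> P1=[0,4,4,4,4,2](0) P2=[4,2,2,0,3,4](1)
Move 3: P2 pit4 -> P1=[1,4,4,4,4,2](0) P2=[4,2,2,0,0,5](2)
Move 4: P1 pit1 -> P1=[1,0,5,5,5,3](0) P2=[4,2,2,0,0,5](2)
Move 5: P2 pit5 -> P1=[2,1,6,6,5,3](0) P2=[4,2,2,0,0,0](3)

Answer: 2 1 6 6 5 3 0 4 2 2 0 0 0 3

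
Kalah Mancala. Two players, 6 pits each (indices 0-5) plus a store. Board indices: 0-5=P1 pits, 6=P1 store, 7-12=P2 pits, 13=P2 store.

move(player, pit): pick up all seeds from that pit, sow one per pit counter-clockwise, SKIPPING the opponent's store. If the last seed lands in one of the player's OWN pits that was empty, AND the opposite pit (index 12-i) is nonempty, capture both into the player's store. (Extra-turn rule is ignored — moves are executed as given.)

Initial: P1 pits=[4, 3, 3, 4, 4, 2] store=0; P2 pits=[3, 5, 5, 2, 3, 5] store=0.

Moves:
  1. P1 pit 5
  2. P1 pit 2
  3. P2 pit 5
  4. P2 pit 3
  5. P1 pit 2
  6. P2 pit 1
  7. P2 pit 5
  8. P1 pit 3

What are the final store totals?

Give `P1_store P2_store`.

Move 1: P1 pit5 -> P1=[4,3,3,4,4,0](1) P2=[4,5,5,2,3,5](0)
Move 2: P1 pit2 -> P1=[4,3,0,5,5,0](6) P2=[0,5,5,2,3,5](0)
Move 3: P2 pit5 -> P1=[5,4,1,6,5,0](6) P2=[0,5,5,2,3,0](1)
Move 4: P2 pit3 -> P1=[0,4,1,6,5,0](6) P2=[0,5,5,0,4,0](7)
Move 5: P1 pit2 -> P1=[0,4,0,7,5,0](6) P2=[0,5,5,0,4,0](7)
Move 6: P2 pit1 -> P1=[0,4,0,7,5,0](6) P2=[0,0,6,1,5,1](8)
Move 7: P2 pit5 -> P1=[0,4,0,7,5,0](6) P2=[0,0,6,1,5,0](9)
Move 8: P1 pit3 -> P1=[0,4,0,0,6,1](7) P2=[1,1,7,2,5,0](9)

Answer: 7 9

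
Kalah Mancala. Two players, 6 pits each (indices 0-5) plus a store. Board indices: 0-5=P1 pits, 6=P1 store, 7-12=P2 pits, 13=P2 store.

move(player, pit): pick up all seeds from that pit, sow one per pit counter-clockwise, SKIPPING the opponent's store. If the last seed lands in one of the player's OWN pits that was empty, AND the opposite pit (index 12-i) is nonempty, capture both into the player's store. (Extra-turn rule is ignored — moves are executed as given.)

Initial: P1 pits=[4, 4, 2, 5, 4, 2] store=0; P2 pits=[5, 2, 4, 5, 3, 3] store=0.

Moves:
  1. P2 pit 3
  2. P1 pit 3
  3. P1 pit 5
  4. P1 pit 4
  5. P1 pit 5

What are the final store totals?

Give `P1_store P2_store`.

Move 1: P2 pit3 -> P1=[5,5,2,5,4,2](0) P2=[5,2,4,0,4,4](1)
Move 2: P1 pit3 -> P1=[5,5,2,0,5,3](1) P2=[6,3,4,0,4,4](1)
Move 3: P1 pit5 -> P1=[5,5,2,0,5,0](2) P2=[7,4,4,0,4,4](1)
Move 4: P1 pit4 -> P1=[5,5,2,0,0,1](3) P2=[8,5,5,0,4,4](1)
Move 5: P1 pit5 -> P1=[5,5,2,0,0,0](4) P2=[8,5,5,0,4,4](1)

Answer: 4 1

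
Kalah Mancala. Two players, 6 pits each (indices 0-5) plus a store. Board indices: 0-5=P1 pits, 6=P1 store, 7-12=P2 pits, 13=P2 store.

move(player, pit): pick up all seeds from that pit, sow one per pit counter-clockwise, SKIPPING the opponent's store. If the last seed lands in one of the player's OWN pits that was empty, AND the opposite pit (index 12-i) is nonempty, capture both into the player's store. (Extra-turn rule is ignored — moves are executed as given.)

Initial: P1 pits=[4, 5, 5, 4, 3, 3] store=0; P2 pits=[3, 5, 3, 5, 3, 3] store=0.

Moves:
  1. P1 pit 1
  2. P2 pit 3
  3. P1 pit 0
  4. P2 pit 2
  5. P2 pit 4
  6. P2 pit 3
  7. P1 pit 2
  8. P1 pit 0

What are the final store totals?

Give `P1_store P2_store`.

Move 1: P1 pit1 -> P1=[4,0,6,5,4,4](1) P2=[3,5,3,5,3,3](0)
Move 2: P2 pit3 -> P1=[5,1,6,5,4,4](1) P2=[3,5,3,0,4,4](1)
Move 3: P1 pit0 -> P1=[0,2,7,6,5,5](1) P2=[3,5,3,0,4,4](1)
Move 4: P2 pit2 -> P1=[0,2,7,6,5,5](1) P2=[3,5,0,1,5,5](1)
Move 5: P2 pit4 -> P1=[1,3,8,6,5,5](1) P2=[3,5,0,1,0,6](2)
Move 6: P2 pit3 -> P1=[1,0,8,6,5,5](1) P2=[3,5,0,0,0,6](6)
Move 7: P1 pit2 -> P1=[1,0,0,7,6,6](2) P2=[4,6,1,1,0,6](6)
Move 8: P1 pit0 -> P1=[0,1,0,7,6,6](2) P2=[4,6,1,1,0,6](6)

Answer: 2 6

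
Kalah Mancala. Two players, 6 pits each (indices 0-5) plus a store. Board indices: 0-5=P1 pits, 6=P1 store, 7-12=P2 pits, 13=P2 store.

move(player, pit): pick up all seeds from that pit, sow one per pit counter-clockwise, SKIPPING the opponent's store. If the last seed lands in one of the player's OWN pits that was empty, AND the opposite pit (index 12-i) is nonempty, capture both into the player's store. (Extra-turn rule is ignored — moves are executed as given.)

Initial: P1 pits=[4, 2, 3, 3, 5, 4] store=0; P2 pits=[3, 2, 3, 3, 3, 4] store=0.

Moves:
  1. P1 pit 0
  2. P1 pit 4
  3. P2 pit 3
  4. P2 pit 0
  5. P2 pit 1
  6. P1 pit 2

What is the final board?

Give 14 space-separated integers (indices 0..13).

Answer: 1 3 0 5 1 6 2 0 0 6 2 6 6 1

Derivation:
Move 1: P1 pit0 -> P1=[0,3,4,4,6,4](0) P2=[3,2,3,3,3,4](0)
Move 2: P1 pit4 -> P1=[0,3,4,4,0,5](1) P2=[4,3,4,4,3,4](0)
Move 3: P2 pit3 -> P1=[1,3,4,4,0,5](1) P2=[4,3,4,0,4,5](1)
Move 4: P2 pit0 -> P1=[1,3,4,4,0,5](1) P2=[0,4,5,1,5,5](1)
Move 5: P2 pit1 -> P1=[1,3,4,4,0,5](1) P2=[0,0,6,2,6,6](1)
Move 6: P1 pit2 -> P1=[1,3,0,5,1,6](2) P2=[0,0,6,2,6,6](1)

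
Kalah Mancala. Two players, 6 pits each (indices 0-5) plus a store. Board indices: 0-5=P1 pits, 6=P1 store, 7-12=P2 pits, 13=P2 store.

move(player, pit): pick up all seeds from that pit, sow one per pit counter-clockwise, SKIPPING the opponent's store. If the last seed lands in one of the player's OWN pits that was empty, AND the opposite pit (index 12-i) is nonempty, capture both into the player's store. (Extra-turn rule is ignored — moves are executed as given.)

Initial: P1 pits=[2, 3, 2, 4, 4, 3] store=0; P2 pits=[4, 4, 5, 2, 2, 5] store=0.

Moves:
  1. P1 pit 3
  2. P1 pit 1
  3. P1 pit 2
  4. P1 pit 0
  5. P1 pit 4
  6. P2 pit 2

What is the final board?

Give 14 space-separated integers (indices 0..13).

Answer: 1 2 0 2 0 6 5 6 5 0 2 4 6 1

Derivation:
Move 1: P1 pit3 -> P1=[2,3,2,0,5,4](1) P2=[5,4,5,2,2,5](0)
Move 2: P1 pit1 -> P1=[2,0,3,1,6,4](1) P2=[5,4,5,2,2,5](0)
Move 3: P1 pit2 -> P1=[2,0,0,2,7,5](1) P2=[5,4,5,2,2,5](0)
Move 4: P1 pit0 -> P1=[0,1,0,2,7,5](4) P2=[5,4,5,0,2,5](0)
Move 5: P1 pit4 -> P1=[0,1,0,2,0,6](5) P2=[6,5,6,1,3,5](0)
Move 6: P2 pit2 -> P1=[1,2,0,2,0,6](5) P2=[6,5,0,2,4,6](1)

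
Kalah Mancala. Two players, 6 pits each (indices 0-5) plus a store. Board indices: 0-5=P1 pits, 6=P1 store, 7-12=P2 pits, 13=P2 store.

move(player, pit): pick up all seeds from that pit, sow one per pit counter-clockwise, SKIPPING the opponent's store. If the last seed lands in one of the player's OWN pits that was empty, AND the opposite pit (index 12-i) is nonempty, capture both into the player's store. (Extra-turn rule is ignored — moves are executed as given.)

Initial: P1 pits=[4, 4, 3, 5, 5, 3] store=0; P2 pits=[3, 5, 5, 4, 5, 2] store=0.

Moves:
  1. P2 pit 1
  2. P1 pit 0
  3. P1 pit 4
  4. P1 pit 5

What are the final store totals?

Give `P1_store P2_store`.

Move 1: P2 pit1 -> P1=[4,4,3,5,5,3](0) P2=[3,0,6,5,6,3](1)
Move 2: P1 pit0 -> P1=[0,5,4,6,6,3](0) P2=[3,0,6,5,6,3](1)
Move 3: P1 pit4 -> P1=[0,5,4,6,0,4](1) P2=[4,1,7,6,6,3](1)
Move 4: P1 pit5 -> P1=[0,5,4,6,0,0](2) P2=[5,2,8,6,6,3](1)

Answer: 2 1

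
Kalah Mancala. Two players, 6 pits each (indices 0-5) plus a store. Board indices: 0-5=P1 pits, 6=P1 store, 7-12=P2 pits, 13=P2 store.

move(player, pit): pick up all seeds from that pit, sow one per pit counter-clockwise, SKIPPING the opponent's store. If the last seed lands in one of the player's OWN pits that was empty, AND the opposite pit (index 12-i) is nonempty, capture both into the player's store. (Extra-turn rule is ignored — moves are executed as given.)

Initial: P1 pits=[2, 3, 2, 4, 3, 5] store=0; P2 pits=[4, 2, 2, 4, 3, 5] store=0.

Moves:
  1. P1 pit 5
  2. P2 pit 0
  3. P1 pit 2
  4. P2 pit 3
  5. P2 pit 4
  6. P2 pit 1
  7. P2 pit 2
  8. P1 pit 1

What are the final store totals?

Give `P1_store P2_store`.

Answer: 2 3

Derivation:
Move 1: P1 pit5 -> P1=[2,3,2,4,3,0](1) P2=[5,3,3,5,3,5](0)
Move 2: P2 pit0 -> P1=[2,3,2,4,3,0](1) P2=[0,4,4,6,4,6](0)
Move 3: P1 pit2 -> P1=[2,3,0,5,4,0](1) P2=[0,4,4,6,4,6](0)
Move 4: P2 pit3 -> P1=[3,4,1,5,4,0](1) P2=[0,4,4,0,5,7](1)
Move 5: P2 pit4 -> P1=[4,5,2,5,4,0](1) P2=[0,4,4,0,0,8](2)
Move 6: P2 pit1 -> P1=[4,5,2,5,4,0](1) P2=[0,0,5,1,1,9](2)
Move 7: P2 pit2 -> P1=[5,5,2,5,4,0](1) P2=[0,0,0,2,2,10](3)
Move 8: P1 pit1 -> P1=[5,0,3,6,5,1](2) P2=[0,0,0,2,2,10](3)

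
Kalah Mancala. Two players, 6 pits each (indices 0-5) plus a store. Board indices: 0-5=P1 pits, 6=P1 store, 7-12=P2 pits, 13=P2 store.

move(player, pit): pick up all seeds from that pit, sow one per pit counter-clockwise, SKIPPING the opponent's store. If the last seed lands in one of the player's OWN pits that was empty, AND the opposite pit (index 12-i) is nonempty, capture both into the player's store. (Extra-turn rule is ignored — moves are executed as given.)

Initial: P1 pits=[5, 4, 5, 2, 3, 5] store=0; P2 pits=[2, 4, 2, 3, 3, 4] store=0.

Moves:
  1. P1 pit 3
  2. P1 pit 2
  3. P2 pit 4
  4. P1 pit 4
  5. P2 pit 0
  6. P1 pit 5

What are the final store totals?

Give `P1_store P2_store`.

Answer: 3 6

Derivation:
Move 1: P1 pit3 -> P1=[5,4,5,0,4,6](0) P2=[2,4,2,3,3,4](0)
Move 2: P1 pit2 -> P1=[5,4,0,1,5,7](1) P2=[3,4,2,3,3,4](0)
Move 3: P2 pit4 -> P1=[6,4,0,1,5,7](1) P2=[3,4,2,3,0,5](1)
Move 4: P1 pit4 -> P1=[6,4,0,1,0,8](2) P2=[4,5,3,3,0,5](1)
Move 5: P2 pit0 -> P1=[6,0,0,1,0,8](2) P2=[0,6,4,4,0,5](6)
Move 6: P1 pit5 -> P1=[7,0,0,1,0,0](3) P2=[1,7,5,5,1,6](6)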